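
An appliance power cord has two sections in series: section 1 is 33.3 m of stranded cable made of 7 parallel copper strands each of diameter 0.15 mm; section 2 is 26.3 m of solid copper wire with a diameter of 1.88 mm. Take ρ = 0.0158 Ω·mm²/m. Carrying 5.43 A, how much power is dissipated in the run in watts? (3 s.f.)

ρ = 0.0158 Ω·mm²/m = 1.58×10^-8 Ω·m
Section 1: A_strand = π(7.5000e-05)² = 1.767e-08 m²; R₁ = ρL/(N·A_s) = (1.58×10^-8)(33.3)/(7×1.767e-08) = 4.253 Ω
Section 2: A = π(d/2)² = π(9.4000e-04 m)² = 2.776e-06 m²
R₂ = (1.58×10^-8)(26.3)/(2.776e-06) = 0.1497 Ω
R = R₁ + R₂ = 4.403 Ω
P = I²R = (5.43)² × 4.403 = 130 W

130 W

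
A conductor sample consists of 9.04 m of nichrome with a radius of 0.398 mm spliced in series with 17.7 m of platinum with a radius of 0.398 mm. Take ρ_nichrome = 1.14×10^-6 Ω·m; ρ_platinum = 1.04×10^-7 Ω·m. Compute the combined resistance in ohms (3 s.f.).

24.4 Ω

Segment 1: A = πr² = π(3.9800e-04 m)² = 4.976e-07 m²
R₁ = ρL/A = (1.14×10^-6)(9.04)/(4.976e-07) = 20.71 Ω
R₂ = (1.04×10^-7)(17.7)/(4.976e-07) = 3.699 Ω
R = R₁ + R₂ = 24.4 Ω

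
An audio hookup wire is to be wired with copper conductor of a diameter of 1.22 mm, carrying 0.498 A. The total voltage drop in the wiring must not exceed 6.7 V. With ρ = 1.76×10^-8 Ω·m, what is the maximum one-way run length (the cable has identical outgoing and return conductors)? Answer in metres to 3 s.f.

447 m

A = π(d/2)² = π(6.1000e-04 m)² = 1.169e-06 m²
L_max = V_max·A/(2·ρI) = (6.7)(1.169e-06)/(2×1.76×10^-8×0.498) = 447 m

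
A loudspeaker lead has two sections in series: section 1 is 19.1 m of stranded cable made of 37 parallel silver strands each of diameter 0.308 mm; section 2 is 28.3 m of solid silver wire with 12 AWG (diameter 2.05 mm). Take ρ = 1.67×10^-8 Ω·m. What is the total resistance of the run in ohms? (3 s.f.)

0.259 Ω

Section 1: A_strand = π(1.5400e-04)² = 7.451e-08 m²; R₁ = ρL/(N·A_s) = (1.67×10^-8)(19.1)/(37×7.451e-08) = 0.1157 Ω
Section 2: A = π(2.05/2 mm)² = π(1.0250e-03 m)² = 3.301e-06 m²
R₂ = (1.67×10^-8)(28.3)/(3.301e-06) = 0.1432 Ω
R = R₁ + R₂ = 0.259 Ω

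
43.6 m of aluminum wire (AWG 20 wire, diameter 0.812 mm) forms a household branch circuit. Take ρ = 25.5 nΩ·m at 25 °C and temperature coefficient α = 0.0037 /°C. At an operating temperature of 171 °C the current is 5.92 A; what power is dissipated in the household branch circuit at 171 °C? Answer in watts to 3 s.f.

ρ = 25.5 nΩ·m = 2.55×10^-8 Ω·m
A = π(0.812/2 mm)² = π(4.0600e-04 m)² = 5.178e-07 m²
R₍25₎ = ρL/A = (2.55×10^-8)(43.6)/(5.178e-07) = 2.147 Ω
R₍171₎ = R₍25₎(1 + αΔT) = 2.147 × (1 + 0.0037×146) = 3.307 Ω
P = I²R = (5.92)² × 3.307 = 116 W

116 W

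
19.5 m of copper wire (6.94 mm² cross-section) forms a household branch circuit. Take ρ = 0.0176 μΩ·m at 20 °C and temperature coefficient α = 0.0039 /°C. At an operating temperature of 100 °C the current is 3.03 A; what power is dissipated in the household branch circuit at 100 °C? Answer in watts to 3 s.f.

0.596 W

ρ = 0.0176 μΩ·m = 1.76×10^-8 Ω·m
A = 6.94 mm² = 6.940e-06 m²
R₍20₎ = ρL/A = (1.76×10^-8)(19.5)/(6.940e-06) = 0.04945 Ω
R₍100₎ = R₍20₎(1 + αΔT) = 0.04945 × (1 + 0.0039×80) = 0.06488 Ω
P = I²R = (3.03)² × 0.06488 = 0.596 W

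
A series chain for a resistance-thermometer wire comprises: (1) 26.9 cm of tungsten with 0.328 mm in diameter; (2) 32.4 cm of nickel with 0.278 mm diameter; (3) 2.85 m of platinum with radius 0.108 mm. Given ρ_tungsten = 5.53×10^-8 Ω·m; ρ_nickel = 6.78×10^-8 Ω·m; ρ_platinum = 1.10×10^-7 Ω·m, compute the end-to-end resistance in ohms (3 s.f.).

Seg 1: A = π(d/2)² = π(1.6400e-04 m)² = 8.450e-08 m²
R_1 = (5.53×10^-8)(0.269)/(8.450e-08) = 0.1761 Ω
Seg 2: A = π(d/2)² = π(1.3900e-04 m)² = 6.070e-08 m²
R_2 = (6.78×10^-8)(0.324)/(6.070e-08) = 0.3619 Ω
Seg 3: A = πr² = π(1.0800e-04 m)² = 3.664e-08 m²
R_3 = (1.10×10^-7)(2.85)/(3.664e-08) = 8.555 Ω
R_total = R_1 + R_2 + R_3 = 9.09 Ω

9.09 Ω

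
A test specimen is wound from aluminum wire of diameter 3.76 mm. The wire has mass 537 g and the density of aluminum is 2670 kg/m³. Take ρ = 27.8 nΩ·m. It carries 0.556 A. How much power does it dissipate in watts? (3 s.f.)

0.0140 W

ρ = 27.8 nΩ·m = 2.78×10^-8 Ω·m
A = π(d/2)² = π(1.8800e-03 m)² = 1.1104e-05 m²
L = m/(density·A) = 0.537/(2670×1.1104e-05) = 18.11 m
R = ρL/A = (2.78×10^-8)(18.11)/(1.1104e-05) = 0.04535 Ω
P = I²R = (0.556)² × 0.04535 = 0.0140 W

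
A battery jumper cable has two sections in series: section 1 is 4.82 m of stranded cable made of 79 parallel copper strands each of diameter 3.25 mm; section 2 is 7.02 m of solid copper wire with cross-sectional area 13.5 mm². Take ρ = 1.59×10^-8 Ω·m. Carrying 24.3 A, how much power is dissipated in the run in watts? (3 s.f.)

4.95 W

Section 1: A_strand = π(1.6250e-03)² = 8.296e-06 m²; R₁ = ρL/(N·A_s) = (1.59×10^-8)(4.82)/(79×8.296e-06) = 1.169×10^-4 Ω
Section 2: A = 13.5 mm² = 1.350e-05 m²
R₂ = (1.59×10^-8)(7.02)/(1.350e-05) = 0.008268 Ω
R = R₁ + R₂ = 0.008385 Ω
P = I²R = (24.3)² × 0.008385 = 4.95 W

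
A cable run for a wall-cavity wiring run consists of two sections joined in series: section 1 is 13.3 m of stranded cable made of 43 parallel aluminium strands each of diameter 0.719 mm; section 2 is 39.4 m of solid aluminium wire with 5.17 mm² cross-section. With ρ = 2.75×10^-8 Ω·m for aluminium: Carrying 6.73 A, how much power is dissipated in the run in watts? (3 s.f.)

10.4 W

Section 1: A_strand = π(3.5950e-04)² = 4.060e-07 m²; R₁ = ρL/(N·A_s) = (2.75×10^-8)(13.3)/(43×4.060e-07) = 0.02095 Ω
Section 2: A = 5.17 mm² = 5.170e-06 m²
R₂ = (2.75×10^-8)(39.4)/(5.170e-06) = 0.2096 Ω
R = R₁ + R₂ = 0.2305 Ω
P = I²R = (6.73)² × 0.2305 = 10.4 W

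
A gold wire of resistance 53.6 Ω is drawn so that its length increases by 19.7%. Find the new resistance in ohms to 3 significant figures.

k = 1 + 19.7/100 = 1.197; volume constant ⇒ A' = A/k, so R' = k²R.
R' = 1.433 × 53.6 = 76.8 Ω

76.8 Ω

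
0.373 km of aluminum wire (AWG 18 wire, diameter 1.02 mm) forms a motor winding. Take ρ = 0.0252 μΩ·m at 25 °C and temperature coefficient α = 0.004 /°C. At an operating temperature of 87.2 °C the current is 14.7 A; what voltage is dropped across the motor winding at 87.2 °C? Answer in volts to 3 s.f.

211 V

ρ = 0.0252 μΩ·m = 2.52×10^-8 Ω·m
A = π(1.02/2 mm)² = π(5.1000e-04 m)² = 8.171e-07 m²
R₍25₎ = ρL/A = (2.52×10^-8)(373)/(8.171e-07) = 11.5 Ω
R₍87.2₎ = R₍25₎(1 + αΔT) = 11.5 × (1 + 0.004×62.2) = 14.37 Ω
V = IR = 14.7 × 14.37 = 211 V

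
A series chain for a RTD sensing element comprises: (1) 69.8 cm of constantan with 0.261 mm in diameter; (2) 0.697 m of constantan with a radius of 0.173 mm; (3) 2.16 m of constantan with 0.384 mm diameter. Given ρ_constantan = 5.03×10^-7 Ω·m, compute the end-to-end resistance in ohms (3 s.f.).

19.7 Ω

Seg 1: A = π(d/2)² = π(1.3050e-04 m)² = 5.350e-08 m²
R_1 = (5.03×10^-7)(0.698)/(5.350e-08) = 6.562 Ω
Seg 2: A = πr² = π(1.7300e-04 m)² = 9.402e-08 m²
R_2 = (5.03×10^-7)(0.697)/(9.402e-08) = 3.729 Ω
Seg 3: A = π(d/2)² = π(1.9200e-04 m)² = 1.158e-07 m²
R_3 = (5.03×10^-7)(2.16)/(1.158e-07) = 9.381 Ω
R_total = R_1 + R_2 + R_3 = 19.7 Ω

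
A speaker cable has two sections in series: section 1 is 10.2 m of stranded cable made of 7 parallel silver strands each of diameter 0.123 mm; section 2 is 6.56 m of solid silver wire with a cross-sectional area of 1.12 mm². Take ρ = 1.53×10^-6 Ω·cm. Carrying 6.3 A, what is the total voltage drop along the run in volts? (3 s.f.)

ρ = 1.53×10^-6 Ω·cm = 1.53×10^-8 Ω·m
Section 1: A_strand = π(6.1500e-05)² = 1.188e-08 m²; R₁ = ρL/(N·A_s) = (1.53×10^-8)(10.2)/(7×1.188e-08) = 1.876 Ω
Section 2: A = 1.12 mm² = 1.120e-06 m²
R₂ = (1.53×10^-8)(6.56)/(1.120e-06) = 0.08961 Ω
R = R₁ + R₂ = 1.966 Ω
V = IR = 6.3 × 1.966 = 12.4 V

12.4 V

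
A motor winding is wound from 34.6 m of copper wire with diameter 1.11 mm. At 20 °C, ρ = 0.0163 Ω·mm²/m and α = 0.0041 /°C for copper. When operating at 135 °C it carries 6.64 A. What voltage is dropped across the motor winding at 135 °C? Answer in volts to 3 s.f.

ρ = 0.0163 Ω·mm²/m = 1.63×10^-8 Ω·m
A = π(d/2)² = π(5.5500e-04 m)² = 9.677e-07 m²
R₍20₎ = ρL/A = (1.63×10^-8)(34.6)/(9.677e-07) = 0.5828 Ω
R₍135₎ = R₍20₎(1 + αΔT) = 0.5828 × (1 + 0.0041×115) = 0.8576 Ω
V = IR = 6.64 × 0.8576 = 5.69 V

5.69 V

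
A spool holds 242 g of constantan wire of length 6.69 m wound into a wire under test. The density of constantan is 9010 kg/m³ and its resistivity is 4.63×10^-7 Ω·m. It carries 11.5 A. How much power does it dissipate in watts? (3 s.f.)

102 W

A = m/(density·L) = 0.242/(9010×6.69) = 4.0148e-06 m²
R = ρL/A = (4.63×10^-7)(6.69)/(4.0148e-06) = 0.7715 Ω
P = I²R = (11.5)² × 0.7715 = 102 W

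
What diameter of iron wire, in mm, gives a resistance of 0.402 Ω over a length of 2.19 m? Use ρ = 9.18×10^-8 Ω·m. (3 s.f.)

A = ρL/R = (9.18×10^-8)(2.19)/(0.402) = 5.001e-07 m²
d = 2√(A/π) = 7.980e-04 m = 0.798 mm

0.798 mm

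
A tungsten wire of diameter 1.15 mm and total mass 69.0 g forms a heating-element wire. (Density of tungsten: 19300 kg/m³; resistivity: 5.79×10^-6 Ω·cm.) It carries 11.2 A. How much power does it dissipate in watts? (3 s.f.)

ρ = 5.79×10^-6 Ω·cm = 5.79×10^-8 Ω·m
A = π(d/2)² = π(5.7500e-04 m)² = 1.0387e-06 m²
L = m/(density·A) = 0.069/(19300×1.0387e-06) = 3.442 m
R = ρL/A = (5.79×10^-8)(3.442)/(1.0387e-06) = 0.1919 Ω
P = I²R = (11.2)² × 0.1919 = 24.1 W

24.1 W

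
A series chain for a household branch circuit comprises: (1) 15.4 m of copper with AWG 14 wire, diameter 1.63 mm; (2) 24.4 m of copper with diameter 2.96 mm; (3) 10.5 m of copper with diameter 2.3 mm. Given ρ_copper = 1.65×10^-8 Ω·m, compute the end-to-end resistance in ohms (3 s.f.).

Seg 1: A = π(1.63/2 mm)² = π(8.1500e-04 m)² = 2.087e-06 m²
R_1 = (1.65×10^-8)(15.4)/(2.087e-06) = 0.1218 Ω
Seg 2: A = π(d/2)² = π(1.4800e-03 m)² = 6.881e-06 m²
R_2 = (1.65×10^-8)(24.4)/(6.881e-06) = 0.05851 Ω
Seg 3: A = π(d/2)² = π(1.1500e-03 m)² = 4.155e-06 m²
R_3 = (1.65×10^-8)(10.5)/(4.155e-06) = 0.0417 Ω
R_total = R_1 + R_2 + R_3 = 0.222 Ω

0.222 Ω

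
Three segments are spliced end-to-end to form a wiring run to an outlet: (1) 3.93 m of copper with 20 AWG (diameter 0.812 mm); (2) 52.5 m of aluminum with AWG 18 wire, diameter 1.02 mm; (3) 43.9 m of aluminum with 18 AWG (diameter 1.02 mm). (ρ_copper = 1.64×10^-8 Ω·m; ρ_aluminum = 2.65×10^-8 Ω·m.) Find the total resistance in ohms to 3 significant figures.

Seg 1: A = π(0.812/2 mm)² = π(4.0600e-04 m)² = 5.178e-07 m²
R_1 = (1.64×10^-8)(3.93)/(5.178e-07) = 0.1245 Ω
Seg 2: A = π(1.02/2 mm)² = π(5.1000e-04 m)² = 8.171e-07 m²
R_2 = (2.65×10^-8)(52.5)/(8.171e-07) = 1.703 Ω
Seg 3: A = π(1.02/2 mm)² = π(5.1000e-04 m)² = 8.171e-07 m²
R_3 = (2.65×10^-8)(43.9)/(8.171e-07) = 1.424 Ω
R_total = R_1 + R_2 + R_3 = 3.25 Ω

3.25 Ω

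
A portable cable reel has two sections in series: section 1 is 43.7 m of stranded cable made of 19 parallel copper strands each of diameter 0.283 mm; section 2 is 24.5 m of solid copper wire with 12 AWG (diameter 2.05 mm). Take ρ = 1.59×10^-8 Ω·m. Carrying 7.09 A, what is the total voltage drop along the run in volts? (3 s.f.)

4.96 V

Section 1: A_strand = π(1.4150e-04)² = 6.290e-08 m²; R₁ = ρL/(N·A_s) = (1.59×10^-8)(43.7)/(19×6.290e-08) = 0.5814 Ω
Section 2: A = π(2.05/2 mm)² = π(1.0250e-03 m)² = 3.301e-06 m²
R₂ = (1.59×10^-8)(24.5)/(3.301e-06) = 0.118 Ω
R = R₁ + R₂ = 0.6994 Ω
V = IR = 7.09 × 0.6994 = 4.96 V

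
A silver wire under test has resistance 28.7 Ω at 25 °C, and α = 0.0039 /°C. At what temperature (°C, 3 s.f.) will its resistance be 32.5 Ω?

58.9 °C

R = R₀(1 + α(T − T₀)) ⇒ T = T₀ + (R/R₀ − 1)/α
T = 25 + (32.5/28.7 − 1)/0.0039 = 25 + (0.1324)/0.0039 = 58.9 °C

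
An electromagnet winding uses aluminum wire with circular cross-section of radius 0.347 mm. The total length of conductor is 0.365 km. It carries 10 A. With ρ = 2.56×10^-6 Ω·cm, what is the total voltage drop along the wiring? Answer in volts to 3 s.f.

247 V

ρ = 2.56×10^-6 Ω·cm = 2.56×10^-8 Ω·m
A = πr² = π(3.4700e-04 m)² = 3.783e-07 m²
R = ρL/A = (2.56×10^-8)(365)/(3.783e-07) = 24.7 Ω
V = IR = 10 × 24.7 = 247 V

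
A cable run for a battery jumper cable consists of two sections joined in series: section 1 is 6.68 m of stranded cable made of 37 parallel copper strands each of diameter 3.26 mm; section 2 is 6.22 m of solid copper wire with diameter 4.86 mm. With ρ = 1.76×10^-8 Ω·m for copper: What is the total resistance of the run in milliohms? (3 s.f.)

Section 1: A_strand = π(1.6300e-03)² = 8.347e-06 m²; R₁ = ρL/(N·A_s) = (1.76×10^-8)(6.68)/(37×8.347e-06) = 3.807×10^-4 Ω
Section 2: A = π(d/2)² = π(2.4300e-03 m)² = 1.855e-05 m²
R₂ = (1.76×10^-8)(6.22)/(1.855e-05) = 0.005901 Ω
R = R₁ + R₂ = 6.28 mΩ

6.28 mΩ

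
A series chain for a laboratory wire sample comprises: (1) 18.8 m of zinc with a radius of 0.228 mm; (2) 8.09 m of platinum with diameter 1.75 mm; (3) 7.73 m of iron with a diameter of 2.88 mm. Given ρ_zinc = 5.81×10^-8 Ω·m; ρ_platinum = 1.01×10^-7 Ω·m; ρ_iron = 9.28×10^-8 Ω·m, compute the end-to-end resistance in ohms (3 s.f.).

7.14 Ω

Seg 1: A = πr² = π(2.2800e-04 m)² = 1.633e-07 m²
R_1 = (5.81×10^-8)(18.8)/(1.633e-07) = 6.688 Ω
Seg 2: A = π(d/2)² = π(8.7500e-04 m)² = 2.405e-06 m²
R_2 = (1.01×10^-7)(8.09)/(2.405e-06) = 0.3397 Ω
Seg 3: A = π(d/2)² = π(1.4400e-03 m)² = 6.514e-06 m²
R_3 = (9.28×10^-8)(7.73)/(6.514e-06) = 0.1101 Ω
R_total = R_1 + R_2 + R_3 = 7.14 Ω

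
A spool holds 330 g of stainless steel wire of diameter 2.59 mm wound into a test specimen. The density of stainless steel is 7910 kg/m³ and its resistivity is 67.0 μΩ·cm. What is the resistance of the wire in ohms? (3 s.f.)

1.01 Ω

ρ = 67.0 μΩ·cm = 6.70×10^-7 Ω·m
A = π(d/2)² = π(1.2950e-03 m)² = 5.2685e-06 m²
L = m/(density·A) = 0.33/(7910×5.2685e-06) = 7.919 m
R = ρL/A = (6.70×10^-7)(7.919)/(5.2685e-06) = 1.01 Ω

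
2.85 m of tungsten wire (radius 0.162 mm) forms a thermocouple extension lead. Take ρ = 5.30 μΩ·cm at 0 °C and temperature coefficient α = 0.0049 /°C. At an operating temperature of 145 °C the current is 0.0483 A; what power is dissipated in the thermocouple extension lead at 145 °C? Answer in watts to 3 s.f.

0.00731 W

ρ = 5.30 μΩ·cm = 5.30×10^-8 Ω·m
A = πr² = π(1.6200e-04 m)² = 8.245e-08 m²
R₍0₎ = ρL/A = (5.30×10^-8)(2.85)/(8.245e-08) = 1.832 Ω
R₍145₎ = R₍0₎(1 + αΔT) = 1.832 × (1 + 0.0049×145) = 3.134 Ω
P = I²R = (0.0483)² × 3.134 = 0.00731 W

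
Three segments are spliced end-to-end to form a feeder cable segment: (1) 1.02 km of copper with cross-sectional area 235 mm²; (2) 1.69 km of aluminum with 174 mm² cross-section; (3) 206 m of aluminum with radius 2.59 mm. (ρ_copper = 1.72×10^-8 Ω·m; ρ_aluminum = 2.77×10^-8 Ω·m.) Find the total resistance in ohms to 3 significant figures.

Seg 1: A = 235 mm² = 2.350e-04 m²
R_1 = (1.72×10^-8)(1020)/(2.350e-04) = 0.07466 Ω
Seg 2: A = 174 mm² = 1.740e-04 m²
R_2 = (2.77×10^-8)(1690)/(1.740e-04) = 0.269 Ω
Seg 3: A = πr² = π(2.5900e-03 m)² = 2.107e-05 m²
R_3 = (2.77×10^-8)(206)/(2.107e-05) = 0.2708 Ω
R_total = R_1 + R_2 + R_3 = 0.614 Ω

0.614 Ω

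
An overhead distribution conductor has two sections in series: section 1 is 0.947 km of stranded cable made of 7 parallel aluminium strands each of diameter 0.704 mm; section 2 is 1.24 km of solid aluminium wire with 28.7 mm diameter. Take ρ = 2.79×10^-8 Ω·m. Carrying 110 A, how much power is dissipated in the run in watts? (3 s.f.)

Section 1: A_strand = π(3.5200e-04)² = 3.893e-07 m²; R₁ = ρL/(N·A_s) = (2.79×10^-8)(947)/(7×3.893e-07) = 9.697 Ω
Section 2: A = π(d/2)² = π(1.4350e-02 m)² = 6.469e-04 m²
R₂ = (2.79×10^-8)(1240)/(6.469e-04) = 0.05348 Ω
R = R₁ + R₂ = 9.75 Ω
P = I²R = (110)² × 9.75 = 1.18×10^5 W

1.18×10^5 W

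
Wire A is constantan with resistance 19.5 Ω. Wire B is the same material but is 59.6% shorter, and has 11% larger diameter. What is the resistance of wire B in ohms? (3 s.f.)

R ∝ L/d², so R_B/R_A = (1 − 59.6/100) × (1 + 11/100)⁻²
= 0.404 × 0.8116 = 0.3279
R_B = 0.3279 × 19.5 = 6.39 Ω

6.39 Ω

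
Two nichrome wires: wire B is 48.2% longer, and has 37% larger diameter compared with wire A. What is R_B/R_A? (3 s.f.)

R ∝ L/d², so R_B/R_A = (1 + 48.2/100) × (1 + 37/100)⁻²
= 1.482 × 0.5328 = 0.790

0.790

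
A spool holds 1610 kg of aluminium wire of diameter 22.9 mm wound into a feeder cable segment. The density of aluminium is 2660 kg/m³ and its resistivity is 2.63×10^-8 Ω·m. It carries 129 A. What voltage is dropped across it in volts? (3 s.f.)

A = π(d/2)² = π(1.1450e-02 m)² = 4.1187e-04 m²
L = m/(density·A) = 1610/(2660×4.1187e-04) = 1470 m
R = ρL/A = (2.63×10^-8)(1470)/(4.1187e-04) = 0.09384 Ω
V = IR = 129 × 0.09384 = 12.1 V

12.1 V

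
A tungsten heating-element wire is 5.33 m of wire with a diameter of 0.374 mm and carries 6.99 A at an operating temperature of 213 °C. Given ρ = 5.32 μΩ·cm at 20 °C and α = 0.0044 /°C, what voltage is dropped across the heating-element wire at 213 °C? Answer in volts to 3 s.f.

33.4 V

ρ = 5.32 μΩ·cm = 5.32×10^-8 Ω·m
A = π(d/2)² = π(1.8700e-04 m)² = 1.099e-07 m²
R₍20₎ = ρL/A = (5.32×10^-8)(5.33)/(1.099e-07) = 2.581 Ω
R₍213₎ = R₍20₎(1 + αΔT) = 2.581 × (1 + 0.0044×193) = 4.773 Ω
V = IR = 6.99 × 4.773 = 33.4 V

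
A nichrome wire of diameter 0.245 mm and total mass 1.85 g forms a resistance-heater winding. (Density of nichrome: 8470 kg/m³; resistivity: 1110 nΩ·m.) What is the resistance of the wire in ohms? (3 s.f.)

ρ = 1110 nΩ·m = 1.11×10^-6 Ω·m
A = π(d/2)² = π(1.2250e-04 m)² = 4.7144e-08 m²
L = m/(density·A) = 0.00185/(8470×4.7144e-08) = 4.633 m
R = ρL/A = (1.11×10^-6)(4.633)/(4.7144e-08) = 109 Ω

109 Ω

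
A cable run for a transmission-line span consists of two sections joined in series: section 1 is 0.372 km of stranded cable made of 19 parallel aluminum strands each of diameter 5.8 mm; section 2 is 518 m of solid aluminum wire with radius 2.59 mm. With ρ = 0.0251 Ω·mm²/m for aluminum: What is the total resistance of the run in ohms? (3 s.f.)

ρ = 0.0251 Ω·mm²/m = 2.51×10^-8 Ω·m
Section 1: A_strand = π(2.9000e-03)² = 2.642e-05 m²; R₁ = ρL/(N·A_s) = (2.51×10^-8)(372)/(19×2.642e-05) = 0.0186 Ω
Section 2: A = πr² = π(2.5900e-03 m)² = 2.107e-05 m²
R₂ = (2.51×10^-8)(518)/(2.107e-05) = 0.617 Ω
R = R₁ + R₂ = 0.636 Ω

0.636 Ω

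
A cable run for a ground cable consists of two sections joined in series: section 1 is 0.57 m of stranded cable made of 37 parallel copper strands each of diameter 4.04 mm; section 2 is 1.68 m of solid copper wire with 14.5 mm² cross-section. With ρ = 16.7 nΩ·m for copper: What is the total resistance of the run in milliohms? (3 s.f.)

1.95 mΩ

ρ = 16.7 nΩ·m = 1.67×10^-8 Ω·m
Section 1: A_strand = π(2.0200e-03)² = 1.282e-05 m²; R₁ = ρL/(N·A_s) = (1.67×10^-8)(0.57)/(37×1.282e-05) = 2.007×10^-5 Ω
Section 2: A = 14.5 mm² = 1.450e-05 m²
R₂ = (1.67×10^-8)(1.68)/(1.450e-05) = 0.001935 Ω
R = R₁ + R₂ = 1.95 mΩ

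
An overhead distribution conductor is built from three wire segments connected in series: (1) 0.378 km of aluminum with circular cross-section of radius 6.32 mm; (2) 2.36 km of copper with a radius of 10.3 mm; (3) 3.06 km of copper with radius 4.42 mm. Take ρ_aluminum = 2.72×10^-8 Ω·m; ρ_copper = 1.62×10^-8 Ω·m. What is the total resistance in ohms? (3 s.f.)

1.00 Ω

Seg 1: A = πr² = π(6.3200e-03 m)² = 1.255e-04 m²
R_1 = (2.72×10^-8)(378)/(1.255e-04) = 0.08194 Ω
Seg 2: A = πr² = π(1.0300e-02 m)² = 3.333e-04 m²
R_2 = (1.62×10^-8)(2360)/(3.333e-04) = 0.1147 Ω
Seg 3: A = πr² = π(4.4200e-03 m)² = 6.138e-05 m²
R_3 = (1.62×10^-8)(3060)/(6.138e-05) = 0.8077 Ω
R_total = R_1 + R_2 + R_3 = 1.00 Ω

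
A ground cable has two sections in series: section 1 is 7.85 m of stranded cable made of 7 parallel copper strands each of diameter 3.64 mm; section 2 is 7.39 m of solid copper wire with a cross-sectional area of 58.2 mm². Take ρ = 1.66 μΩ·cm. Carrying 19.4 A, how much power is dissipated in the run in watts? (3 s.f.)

1.47 W

ρ = 1.66 μΩ·cm = 1.66×10^-8 Ω·m
Section 1: A_strand = π(1.8200e-03)² = 1.041e-05 m²; R₁ = ρL/(N·A_s) = (1.66×10^-8)(7.85)/(7×1.041e-05) = 0.001789 Ω
Section 2: A = 58.2 mm² = 5.820e-05 m²
R₂ = (1.66×10^-8)(7.39)/(5.820e-05) = 0.002108 Ω
R = R₁ + R₂ = 0.003897 Ω
P = I²R = (19.4)² × 0.003897 = 1.47 W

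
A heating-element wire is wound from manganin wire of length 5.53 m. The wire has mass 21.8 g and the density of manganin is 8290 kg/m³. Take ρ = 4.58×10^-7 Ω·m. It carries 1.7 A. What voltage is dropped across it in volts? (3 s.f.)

A = m/(density·L) = 0.0218/(8290×5.53) = 4.7553e-07 m²
R = ρL/A = (4.58×10^-7)(5.53)/(4.7553e-07) = 5.326 Ω
V = IR = 1.7 × 5.326 = 9.05 V

9.05 V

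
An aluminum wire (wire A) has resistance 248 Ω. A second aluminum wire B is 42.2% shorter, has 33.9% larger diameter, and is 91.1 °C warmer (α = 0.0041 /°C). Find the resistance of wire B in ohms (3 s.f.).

110 Ω

R ∝ ρL/d² with ρ ∝ (1+αΔT), so R_B/R_A = (1 − 42.2/100) × (1 + 33.9/100)⁻² × (1 + 0.0041×91.1)
= 0.578 × 0.5577 × 1.373 = 0.4428
R_B = 0.4428 × 248 = 110 Ω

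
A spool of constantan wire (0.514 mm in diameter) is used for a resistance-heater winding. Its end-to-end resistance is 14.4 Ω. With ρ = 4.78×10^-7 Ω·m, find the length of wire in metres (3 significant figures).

6.25 m

A = π(d/2)² = π(2.5700e-04 m)² = 2.075e-07 m²
L = RA/ρ = (14.4)(2.075e-07)/(4.78×10^-7) = 6.25 m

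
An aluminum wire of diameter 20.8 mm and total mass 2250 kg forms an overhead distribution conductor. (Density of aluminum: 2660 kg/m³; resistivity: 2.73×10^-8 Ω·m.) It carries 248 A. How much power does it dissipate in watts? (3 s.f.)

12300 W

A = π(d/2)² = π(1.0400e-02 m)² = 3.3979e-04 m²
L = m/(density·A) = 2250/(2660×3.3979e-04) = 2489 m
R = ρL/A = (2.73×10^-8)(2489)/(3.3979e-04) = 0.2 Ω
P = I²R = (248)² × 0.2 = 12300 W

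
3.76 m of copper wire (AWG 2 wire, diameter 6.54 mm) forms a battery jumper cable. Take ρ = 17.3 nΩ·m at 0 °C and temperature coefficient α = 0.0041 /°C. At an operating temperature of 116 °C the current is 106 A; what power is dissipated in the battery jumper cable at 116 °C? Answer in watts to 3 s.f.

ρ = 17.3 nΩ·m = 1.73×10^-8 Ω·m
A = π(6.54/2 mm)² = π(3.2700e-03 m)² = 3.359e-05 m²
R₍0₎ = ρL/A = (1.73×10^-8)(3.76)/(3.359e-05) = 0.001936 Ω
R₍116₎ = R₍0₎(1 + αΔT) = 0.001936 × (1 + 0.0041×116) = 0.002857 Ω
P = I²R = (106)² × 0.002857 = 32.1 W

32.1 W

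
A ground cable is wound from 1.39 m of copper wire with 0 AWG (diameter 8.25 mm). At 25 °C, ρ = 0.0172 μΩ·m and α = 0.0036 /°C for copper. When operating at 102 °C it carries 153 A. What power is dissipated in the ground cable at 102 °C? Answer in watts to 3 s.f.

ρ = 0.0172 μΩ·m = 1.72×10^-8 Ω·m
A = π(8.25/2 mm)² = π(4.1250e-03 m)² = 5.346e-05 m²
R₍25₎ = ρL/A = (1.72×10^-8)(1.39)/(5.346e-05) = 4.472×10^-4 Ω
R₍102₎ = R₍25₎(1 + αΔT) = 4.472×10^-4 × (1 + 0.0036×77) = 5.712×10^-4 Ω
P = I²R = (153)² × 5.712×10^-4 = 13.4 W

13.4 W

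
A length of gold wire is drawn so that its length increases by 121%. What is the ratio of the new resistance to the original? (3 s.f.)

4.88

k = 1 + 121/100 = 2.21; volume constant ⇒ A' = A/k, so R' = k²R.
Factor = 4.88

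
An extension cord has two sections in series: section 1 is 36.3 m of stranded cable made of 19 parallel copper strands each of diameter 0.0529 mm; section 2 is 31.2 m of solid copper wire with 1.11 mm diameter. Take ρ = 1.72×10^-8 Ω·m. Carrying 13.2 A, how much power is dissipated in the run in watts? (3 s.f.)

2700 W

Section 1: A_strand = π(2.6450e-05)² = 2.198e-09 m²; R₁ = ρL/(N·A_s) = (1.72×10^-8)(36.3)/(19×2.198e-09) = 14.95 Ω
Section 2: A = π(d/2)² = π(5.5500e-04 m)² = 9.677e-07 m²
R₂ = (1.72×10^-8)(31.2)/(9.677e-07) = 0.5546 Ω
R = R₁ + R₂ = 15.51 Ω
P = I²R = (13.2)² × 15.51 = 2700 W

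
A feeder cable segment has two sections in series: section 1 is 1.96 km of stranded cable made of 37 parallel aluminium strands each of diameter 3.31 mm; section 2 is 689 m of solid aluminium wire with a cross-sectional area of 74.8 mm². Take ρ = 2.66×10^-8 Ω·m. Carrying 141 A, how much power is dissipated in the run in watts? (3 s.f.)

8130 W

Section 1: A_strand = π(1.6550e-03)² = 8.605e-06 m²; R₁ = ρL/(N·A_s) = (2.66×10^-8)(1960)/(37×8.605e-06) = 0.1638 Ω
Section 2: A = 74.8 mm² = 7.480e-05 m²
R₂ = (2.66×10^-8)(689)/(7.480e-05) = 0.245 Ω
R = R₁ + R₂ = 0.4088 Ω
P = I²R = (141)² × 0.4088 = 8130 W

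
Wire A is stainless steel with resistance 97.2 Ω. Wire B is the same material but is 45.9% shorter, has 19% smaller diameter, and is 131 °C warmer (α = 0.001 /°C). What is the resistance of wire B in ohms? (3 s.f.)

90.6 Ω

R ∝ ρL/d² with ρ ∝ (1+αΔT), so R_B/R_A = (1 − 45.9/100) × (1 − 19/100)⁻² × (1 + 0.001×131)
= 0.541 × 1.524 × 1.131 = 0.9326
R_B = 0.9326 × 97.2 = 90.6 Ω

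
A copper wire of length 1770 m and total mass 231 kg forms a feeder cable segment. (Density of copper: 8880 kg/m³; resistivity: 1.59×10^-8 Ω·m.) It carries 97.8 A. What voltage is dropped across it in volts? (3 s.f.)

187 V

A = m/(density·L) = 231/(8880×1770) = 1.4697e-05 m²
R = ρL/A = (1.59×10^-8)(1770)/(1.4697e-05) = 1.915 Ω
V = IR = 97.8 × 1.915 = 187 V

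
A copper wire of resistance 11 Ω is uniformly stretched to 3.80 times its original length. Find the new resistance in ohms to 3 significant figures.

Volume constant ⇒ A' = A/k with k = 3.8. R' = ρ(kL)/(A/k) = k²R.
R' = 14.44 × 11 = 159 Ω

159 Ω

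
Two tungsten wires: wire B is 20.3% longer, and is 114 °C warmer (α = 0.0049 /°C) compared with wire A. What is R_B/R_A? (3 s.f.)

1.87

R ∝ ρL/d² with ρ ∝ (1+αΔT), so R_B/R_A = (1 + 20.3/100) × (1 + 0.0049×114)
= 1.203 × 1.559 = 1.87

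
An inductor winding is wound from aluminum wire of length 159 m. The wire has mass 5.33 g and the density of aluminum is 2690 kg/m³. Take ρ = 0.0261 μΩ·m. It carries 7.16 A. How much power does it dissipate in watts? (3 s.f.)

17100 W

ρ = 0.0261 μΩ·m = 2.61×10^-8 Ω·m
A = m/(density·L) = 0.00533/(2690×159) = 1.2462e-08 m²
R = ρL/A = (2.61×10^-8)(159)/(1.2462e-08) = 333 Ω
P = I²R = (7.16)² × 333 = 17100 W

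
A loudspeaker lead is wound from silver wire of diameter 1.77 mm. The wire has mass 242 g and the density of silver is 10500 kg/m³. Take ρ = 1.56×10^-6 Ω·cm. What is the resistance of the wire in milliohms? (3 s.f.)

ρ = 1.56×10^-6 Ω·cm = 1.56×10^-8 Ω·m
A = π(d/2)² = π(8.8500e-04 m)² = 2.4606e-06 m²
L = m/(density·A) = 0.242/(10500×2.4606e-06) = 9.367 m
R = ρL/A = (1.56×10^-8)(9.367)/(2.4606e-06) = 59.4 mΩ

59.4 mΩ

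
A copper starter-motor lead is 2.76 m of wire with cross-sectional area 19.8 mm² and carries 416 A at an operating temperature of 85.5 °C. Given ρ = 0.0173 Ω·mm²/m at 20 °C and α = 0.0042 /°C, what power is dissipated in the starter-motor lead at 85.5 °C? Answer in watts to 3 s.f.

532 W

ρ = 0.0173 Ω·mm²/m = 1.73×10^-8 Ω·m
A = 19.8 mm² = 1.980e-05 m²
R₍20₎ = ρL/A = (1.73×10^-8)(2.76)/(1.980e-05) = 0.002412 Ω
R₍85.5₎ = R₍20₎(1 + αΔT) = 0.002412 × (1 + 0.0042×65.5) = 0.003075 Ω
P = I²R = (416)² × 0.003075 = 532 W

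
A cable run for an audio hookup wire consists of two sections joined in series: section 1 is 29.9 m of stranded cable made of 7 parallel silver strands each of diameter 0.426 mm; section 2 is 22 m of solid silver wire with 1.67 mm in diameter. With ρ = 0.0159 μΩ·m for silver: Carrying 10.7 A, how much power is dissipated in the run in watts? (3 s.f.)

ρ = 0.0159 μΩ·m = 1.59×10^-8 Ω·m
Section 1: A_strand = π(2.1300e-04)² = 1.425e-07 m²; R₁ = ρL/(N·A_s) = (1.59×10^-8)(29.9)/(7×1.425e-07) = 0.4765 Ω
Section 2: A = π(d/2)² = π(8.3500e-04 m)² = 2.190e-06 m²
R₂ = (1.59×10^-8)(22)/(2.190e-06) = 0.1597 Ω
R = R₁ + R₂ = 0.6362 Ω
P = I²R = (10.7)² × 0.6362 = 72.8 W

72.8 W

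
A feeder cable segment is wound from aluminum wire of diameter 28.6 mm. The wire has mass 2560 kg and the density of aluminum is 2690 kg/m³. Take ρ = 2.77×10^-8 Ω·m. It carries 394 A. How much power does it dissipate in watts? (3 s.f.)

A = π(d/2)² = π(1.4300e-02 m)² = 6.4242e-04 m²
L = m/(density·A) = 2560/(2690×6.4242e-04) = 1481 m
R = ρL/A = (2.77×10^-8)(1481)/(6.4242e-04) = 0.06387 Ω
P = I²R = (394)² × 0.06387 = 9920 W

9920 W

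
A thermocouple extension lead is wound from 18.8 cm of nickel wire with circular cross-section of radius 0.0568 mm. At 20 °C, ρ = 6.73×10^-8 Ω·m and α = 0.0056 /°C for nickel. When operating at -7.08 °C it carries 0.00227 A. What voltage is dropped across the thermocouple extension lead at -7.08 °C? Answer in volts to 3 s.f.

0.00240 V

A = πr² = π(5.6800e-05 m)² = 1.014e-08 m²
R₍20₎ = ρL/A = (6.73×10^-8)(0.188)/(1.014e-08) = 1.248 Ω
R₍-7.08₎ = R₍20₎(1 + αΔT) = 1.248 × (1 + 0.0056×-27.1) = 1.059 Ω
V = IR = 0.00227 × 1.059 = 0.00240 V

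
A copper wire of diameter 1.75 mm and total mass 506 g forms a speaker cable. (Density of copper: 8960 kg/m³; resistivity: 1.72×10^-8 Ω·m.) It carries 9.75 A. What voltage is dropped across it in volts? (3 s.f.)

A = π(d/2)² = π(8.7500e-04 m)² = 2.4053e-06 m²
L = m/(density·A) = 0.506/(8960×2.4053e-06) = 23.48 m
R = ρL/A = (1.72×10^-8)(23.48)/(2.4053e-06) = 0.1679 Ω
V = IR = 9.75 × 0.1679 = 1.64 V

1.64 V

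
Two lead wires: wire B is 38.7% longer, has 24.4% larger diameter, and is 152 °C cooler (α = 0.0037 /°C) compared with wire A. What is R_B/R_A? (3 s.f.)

0.392

R ∝ ρL/d² with ρ ∝ (1+αΔT), so R_B/R_A = (1 + 38.7/100) × (1 + 24.4/100)⁻² × (1 − 0.0037×152)
= 1.387 × 0.6462 × 0.4376 = 0.392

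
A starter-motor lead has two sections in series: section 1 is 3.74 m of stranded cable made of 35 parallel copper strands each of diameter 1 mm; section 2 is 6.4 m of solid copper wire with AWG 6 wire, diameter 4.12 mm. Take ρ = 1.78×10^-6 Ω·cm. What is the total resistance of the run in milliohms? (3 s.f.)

11.0 mΩ

ρ = 1.78×10^-6 Ω·cm = 1.78×10^-8 Ω·m
Section 1: A_strand = π(5.0000e-04)² = 7.854e-07 m²; R₁ = ρL/(N·A_s) = (1.78×10^-8)(3.74)/(35×7.854e-07) = 0.002422 Ω
Section 2: A = π(4.12/2 mm)² = π(2.0600e-03 m)² = 1.333e-05 m²
R₂ = (1.78×10^-8)(6.4)/(1.333e-05) = 0.008545 Ω
R = R₁ + R₂ = 11.0 mΩ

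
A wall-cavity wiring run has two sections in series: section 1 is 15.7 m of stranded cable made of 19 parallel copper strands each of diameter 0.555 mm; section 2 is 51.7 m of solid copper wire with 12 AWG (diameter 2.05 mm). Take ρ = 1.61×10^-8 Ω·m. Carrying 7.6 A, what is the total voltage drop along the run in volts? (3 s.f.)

Section 1: A_strand = π(2.7750e-04)² = 2.419e-07 m²; R₁ = ρL/(N·A_s) = (1.61×10^-8)(15.7)/(19×2.419e-07) = 0.05499 Ω
Section 2: A = π(2.05/2 mm)² = π(1.0250e-03 m)² = 3.301e-06 m²
R₂ = (1.61×10^-8)(51.7)/(3.301e-06) = 0.2522 Ω
R = R₁ + R₂ = 0.3072 Ω
V = IR = 7.6 × 0.3072 = 2.33 V

2.33 V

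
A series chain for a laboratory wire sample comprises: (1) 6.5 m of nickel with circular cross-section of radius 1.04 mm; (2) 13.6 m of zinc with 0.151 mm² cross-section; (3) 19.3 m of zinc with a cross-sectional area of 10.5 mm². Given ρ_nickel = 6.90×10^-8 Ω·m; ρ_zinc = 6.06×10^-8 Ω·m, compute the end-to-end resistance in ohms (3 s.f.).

5.70 Ω

Seg 1: A = πr² = π(1.0400e-03 m)² = 3.398e-06 m²
R_1 = (6.90×10^-8)(6.5)/(3.398e-06) = 0.132 Ω
Seg 2: A = 0.151 mm² = 1.510e-07 m²
R_2 = (6.06×10^-8)(13.6)/(1.510e-07) = 5.458 Ω
Seg 3: A = 10.5 mm² = 1.050e-05 m²
R_3 = (6.06×10^-8)(19.3)/(1.050e-05) = 0.1114 Ω
R_total = R_1 + R_2 + R_3 = 5.70 Ω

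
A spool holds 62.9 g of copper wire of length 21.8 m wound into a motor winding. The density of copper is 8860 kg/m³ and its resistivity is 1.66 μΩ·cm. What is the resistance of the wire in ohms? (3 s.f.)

1.11 Ω

ρ = 1.66 μΩ·cm = 1.66×10^-8 Ω·m
A = m/(density·L) = 0.0629/(8860×21.8) = 3.2566e-07 m²
R = ρL/A = (1.66×10^-8)(21.8)/(3.2566e-07) = 1.11 Ω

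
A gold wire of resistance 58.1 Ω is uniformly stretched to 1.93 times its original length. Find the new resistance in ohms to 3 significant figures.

216 Ω

Volume constant ⇒ A' = A/k with k = 1.93. R' = ρ(kL)/(A/k) = k²R.
R' = 3.725 × 58.1 = 216 Ω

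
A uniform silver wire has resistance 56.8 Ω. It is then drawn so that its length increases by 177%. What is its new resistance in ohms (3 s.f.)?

436 Ω

k = 1 + 177/100 = 2.77; volume constant ⇒ A' = A/k, so R' = k²R.
R' = 7.673 × 56.8 = 436 Ω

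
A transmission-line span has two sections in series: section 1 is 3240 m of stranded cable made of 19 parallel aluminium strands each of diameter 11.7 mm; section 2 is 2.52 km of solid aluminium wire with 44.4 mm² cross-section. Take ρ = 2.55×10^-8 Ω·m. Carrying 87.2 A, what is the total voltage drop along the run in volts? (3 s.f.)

Section 1: A_strand = π(5.8500e-03)² = 1.075e-04 m²; R₁ = ρL/(N·A_s) = (2.55×10^-8)(3240)/(19×1.075e-04) = 0.04045 Ω
Section 2: A = 44.4 mm² = 4.440e-05 m²
R₂ = (2.55×10^-8)(2520)/(4.440e-05) = 1.447 Ω
R = R₁ + R₂ = 1.488 Ω
V = IR = 87.2 × 1.488 = 130 V

130 V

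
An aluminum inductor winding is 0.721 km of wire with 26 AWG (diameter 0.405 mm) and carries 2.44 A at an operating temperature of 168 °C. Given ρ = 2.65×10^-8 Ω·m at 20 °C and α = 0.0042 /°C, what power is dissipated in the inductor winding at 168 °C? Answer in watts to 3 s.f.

1430 W

A = π(0.405/2 mm)² = π(2.0250e-04 m)² = 1.288e-07 m²
R₍20₎ = ρL/A = (2.65×10^-8)(721)/(1.288e-07) = 148.3 Ω
R₍168₎ = R₍20₎(1 + αΔT) = 148.3 × (1 + 0.0042×148) = 240.5 Ω
P = I²R = (2.44)² × 240.5 = 1430 W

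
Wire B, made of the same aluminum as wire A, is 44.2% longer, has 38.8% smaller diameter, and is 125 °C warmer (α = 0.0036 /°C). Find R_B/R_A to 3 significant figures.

R ∝ ρL/d² with ρ ∝ (1+αΔT), so R_B/R_A = (1 + 44.2/100) × (1 − 38.8/100)⁻² × (1 + 0.0036×125)
= 1.442 × 2.67 × 1.45 = 5.58

5.58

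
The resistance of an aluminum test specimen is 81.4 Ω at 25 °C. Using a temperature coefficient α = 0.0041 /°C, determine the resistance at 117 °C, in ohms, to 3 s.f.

112 Ω

ΔT = 117 − 25 = 92 °C
R = R₀(1 + αΔT) = 81.4 × (1 + 0.0041×92) = 81.4 × 1.377 = 112 Ω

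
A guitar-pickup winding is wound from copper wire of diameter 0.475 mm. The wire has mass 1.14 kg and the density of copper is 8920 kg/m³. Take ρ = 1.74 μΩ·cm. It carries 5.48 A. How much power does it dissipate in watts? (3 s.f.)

ρ = 1.74 μΩ·cm = 1.74×10^-8 Ω·m
A = π(d/2)² = π(2.3750e-04 m)² = 1.7721e-07 m²
L = m/(density·A) = 1.14/(8920×1.7721e-07) = 721.2 m
R = ρL/A = (1.74×10^-8)(721.2)/(1.7721e-07) = 70.82 Ω
P = I²R = (5.48)² × 70.82 = 2130 W

2130 W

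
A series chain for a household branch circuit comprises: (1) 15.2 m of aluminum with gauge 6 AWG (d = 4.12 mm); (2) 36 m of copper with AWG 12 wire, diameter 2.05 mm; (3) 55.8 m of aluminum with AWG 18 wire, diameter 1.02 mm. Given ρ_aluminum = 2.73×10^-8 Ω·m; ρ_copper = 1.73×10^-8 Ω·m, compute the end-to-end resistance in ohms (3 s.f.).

Seg 1: A = π(4.12/2 mm)² = π(2.0600e-03 m)² = 1.333e-05 m²
R_1 = (2.73×10^-8)(15.2)/(1.333e-05) = 0.03113 Ω
Seg 2: A = π(2.05/2 mm)² = π(1.0250e-03 m)² = 3.301e-06 m²
R_2 = (1.73×10^-8)(36)/(3.301e-06) = 0.1887 Ω
Seg 3: A = π(1.02/2 mm)² = π(5.1000e-04 m)² = 8.171e-07 m²
R_3 = (2.73×10^-8)(55.8)/(8.171e-07) = 1.864 Ω
R_total = R_1 + R_2 + R_3 = 2.08 Ω

2.08 Ω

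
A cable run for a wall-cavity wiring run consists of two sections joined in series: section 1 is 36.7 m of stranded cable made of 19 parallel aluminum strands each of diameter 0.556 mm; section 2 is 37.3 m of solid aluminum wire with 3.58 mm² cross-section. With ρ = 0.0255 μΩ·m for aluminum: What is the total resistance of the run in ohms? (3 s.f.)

0.469 Ω

ρ = 0.0255 μΩ·m = 2.55×10^-8 Ω·m
Section 1: A_strand = π(2.7800e-04)² = 2.428e-07 m²; R₁ = ρL/(N·A_s) = (2.55×10^-8)(36.7)/(19×2.428e-07) = 0.2029 Ω
Section 2: A = 3.58 mm² = 3.580e-06 m²
R₂ = (2.55×10^-8)(37.3)/(3.580e-06) = 0.2657 Ω
R = R₁ + R₂ = 0.469 Ω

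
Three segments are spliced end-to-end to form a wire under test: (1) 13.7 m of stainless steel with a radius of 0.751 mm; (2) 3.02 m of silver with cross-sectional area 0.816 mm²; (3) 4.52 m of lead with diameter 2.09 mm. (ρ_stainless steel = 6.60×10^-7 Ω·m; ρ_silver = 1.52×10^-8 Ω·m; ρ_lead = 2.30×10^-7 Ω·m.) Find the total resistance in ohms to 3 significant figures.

5.46 Ω

Seg 1: A = πr² = π(7.5100e-04 m)² = 1.772e-06 m²
R_1 = (6.60×10^-7)(13.7)/(1.772e-06) = 5.103 Ω
Seg 2: A = 0.816 mm² = 8.160e-07 m²
R_2 = (1.52×10^-8)(3.02)/(8.160e-07) = 0.05625 Ω
Seg 3: A = π(d/2)² = π(1.0450e-03 m)² = 3.431e-06 m²
R_3 = (2.30×10^-7)(4.52)/(3.431e-06) = 0.303 Ω
R_total = R_1 + R_2 + R_3 = 5.46 Ω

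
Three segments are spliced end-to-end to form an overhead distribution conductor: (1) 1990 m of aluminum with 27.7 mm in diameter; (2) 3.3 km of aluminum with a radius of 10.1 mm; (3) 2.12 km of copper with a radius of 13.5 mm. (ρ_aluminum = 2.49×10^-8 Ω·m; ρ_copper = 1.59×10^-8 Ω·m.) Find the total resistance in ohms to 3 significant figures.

Seg 1: A = π(d/2)² = π(1.3850e-02 m)² = 6.026e-04 m²
R_1 = (2.49×10^-8)(1990)/(6.026e-04) = 0.08222 Ω
Seg 2: A = πr² = π(1.0100e-02 m)² = 3.205e-04 m²
R_2 = (2.49×10^-8)(3300)/(3.205e-04) = 0.2564 Ω
Seg 3: A = πr² = π(1.3500e-02 m)² = 5.726e-04 m²
R_3 = (1.59×10^-8)(2120)/(5.726e-04) = 0.05887 Ω
R_total = R_1 + R_2 + R_3 = 0.397 Ω

0.397 Ω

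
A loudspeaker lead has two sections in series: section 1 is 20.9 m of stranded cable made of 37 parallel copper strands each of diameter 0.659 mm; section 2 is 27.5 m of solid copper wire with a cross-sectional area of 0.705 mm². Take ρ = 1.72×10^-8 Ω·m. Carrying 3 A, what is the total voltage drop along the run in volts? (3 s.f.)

Section 1: A_strand = π(3.2950e-04)² = 3.411e-07 m²; R₁ = ρL/(N·A_s) = (1.72×10^-8)(20.9)/(37×3.411e-07) = 0.02848 Ω
Section 2: A = 0.705 mm² = 7.050e-07 m²
R₂ = (1.72×10^-8)(27.5)/(7.050e-07) = 0.6709 Ω
R = R₁ + R₂ = 0.6994 Ω
V = IR = 3 × 0.6994 = 2.10 V

2.10 V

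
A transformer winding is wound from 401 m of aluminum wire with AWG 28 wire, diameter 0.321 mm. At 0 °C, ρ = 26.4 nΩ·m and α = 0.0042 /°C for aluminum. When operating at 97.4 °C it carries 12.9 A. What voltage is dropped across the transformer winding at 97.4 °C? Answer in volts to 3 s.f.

ρ = 26.4 nΩ·m = 2.64×10^-8 Ω·m
A = π(0.321/2 mm)² = π(1.6050e-04 m)² = 8.093e-08 m²
R₍0₎ = ρL/A = (2.64×10^-8)(401)/(8.093e-08) = 130.8 Ω
R₍97.4₎ = R₍0₎(1 + αΔT) = 130.8 × (1 + 0.0042×97.4) = 184.3 Ω
V = IR = 12.9 × 184.3 = 2380 V

2380 V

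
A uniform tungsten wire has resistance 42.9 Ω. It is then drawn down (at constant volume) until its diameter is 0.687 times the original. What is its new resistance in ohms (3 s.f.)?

193 Ω

Volume constant ⇒ L' = L/r² with r = 0.687. R' = ρL'/A' = ρ(L/r²)/(πr²d₀²/4) = R/r⁴.
R' = 4.489 × 42.9 = 193 Ω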